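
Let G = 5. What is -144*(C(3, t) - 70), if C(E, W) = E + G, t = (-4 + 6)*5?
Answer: 8928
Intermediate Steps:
t = 10 (t = 2*5 = 10)
C(E, W) = 5 + E (C(E, W) = E + 5 = 5 + E)
-144*(C(3, t) - 70) = -144*((5 + 3) - 70) = -144*(8 - 70) = -144*(-62) = 8928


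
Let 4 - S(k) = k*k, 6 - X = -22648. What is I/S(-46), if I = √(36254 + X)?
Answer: -√14727/1056 ≈ -0.11492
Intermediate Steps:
X = 22654 (X = 6 - 1*(-22648) = 6 + 22648 = 22654)
S(k) = 4 - k² (S(k) = 4 - k*k = 4 - k²)
I = 2*√14727 (I = √(36254 + 22654) = √58908 = 2*√14727 ≈ 242.71)
I/S(-46) = (2*√14727)/(4 - 1*(-46)²) = (2*√14727)/(4 - 1*2116) = (2*√14727)/(4 - 2116) = (2*√14727)/(-2112) = (2*√14727)*(-1/2112) = -√14727/1056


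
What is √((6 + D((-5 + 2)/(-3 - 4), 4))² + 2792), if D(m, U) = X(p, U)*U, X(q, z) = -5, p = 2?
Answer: 6*√83 ≈ 54.663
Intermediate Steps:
D(m, U) = -5*U
√((6 + D((-5 + 2)/(-3 - 4), 4))² + 2792) = √((6 - 5*4)² + 2792) = √((6 - 20)² + 2792) = √((-14)² + 2792) = √(196 + 2792) = √2988 = 6*√83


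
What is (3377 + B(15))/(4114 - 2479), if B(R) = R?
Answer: 3392/1635 ≈ 2.0746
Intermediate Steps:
(3377 + B(15))/(4114 - 2479) = (3377 + 15)/(4114 - 2479) = 3392/1635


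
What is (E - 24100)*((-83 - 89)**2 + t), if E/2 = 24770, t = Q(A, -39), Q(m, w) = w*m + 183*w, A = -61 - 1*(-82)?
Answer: 550216320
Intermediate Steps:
A = 21 (A = -61 + 82 = 21)
Q(m, w) = 183*w + m*w (Q(m, w) = m*w + 183*w = 183*w + m*w)
t = -7956 (t = -39*(183 + 21) = -39*204 = -7956)
E = 49540 (E = 2*24770 = 49540)
(E - 24100)*((-83 - 89)**2 + t) = (49540 - 24100)*((-83 - 89)**2 - 7956) = 25440*((-172)**2 - 7956) = 25440*(29584 - 7956) = 25440*21628 = 550216320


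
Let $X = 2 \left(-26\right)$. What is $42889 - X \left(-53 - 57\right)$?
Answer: $37169$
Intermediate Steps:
$X = -52$
$42889 - X \left(-53 - 57\right) = 42889 - - 52 \left(-53 - 57\right) = 42889 - \left(-52\right) \left(-110\right) = 42889 - 5720 = 37169$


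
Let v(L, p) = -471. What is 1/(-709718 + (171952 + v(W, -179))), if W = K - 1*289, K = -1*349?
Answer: -1/538237 ≈ -1.8579e-6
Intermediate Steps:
K = -349
W = -638 (W = -349 - 1*289 = -349 - 289 = -638)
1/(-709718 + (171952 + v(W, -179))) = 1/(-709718 + (171952 - 471)) = 1/(-709718 + 171481) = 1/(-538237) = -1/538237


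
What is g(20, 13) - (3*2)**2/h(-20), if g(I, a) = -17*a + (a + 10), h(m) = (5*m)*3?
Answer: -4947/25 ≈ -197.88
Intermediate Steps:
h(m) = 15*m
g(I, a) = 10 - 16*a (g(I, a) = -17*a + (10 + a) = 10 - 16*a)
g(20, 13) - (3*2)**2/h(-20) = (10 - 16*13) - (3*2)**2/(15*(-20)) = (10 - 208) - 6**2/(-300) = -198 - 36*(-1)/300 = -198 - 1*(-3/25) = -198 + 3/25 = -4947/25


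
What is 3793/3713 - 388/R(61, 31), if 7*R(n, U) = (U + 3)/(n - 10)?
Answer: -15122969/3713 ≈ -4073.0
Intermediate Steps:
R(n, U) = (3 + U)/(7*(-10 + n)) (R(n, U) = ((U + 3)/(n - 10))/7 = ((3 + U)/(-10 + n))/7 = (3 + U)/(7*(-10 + n)))
3793/3713 - 388/R(61, 31) = 3793/3713 - 388*7*(-10 + 61)/(3 + 31) = 3793*(1/3713) - 388/((⅐)*34/51) = 3793/3713 - 388/((⅐)*(1/51)*34) = 3793/3713 - 388/2/21 = 3793/3713 - 388*21/2 = 3793/3713 - 4074 = -15122969/3713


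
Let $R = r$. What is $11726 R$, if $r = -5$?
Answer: $-58630$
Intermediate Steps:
$R = -5$
$11726 R = 11726 \left(-5\right) = -58630$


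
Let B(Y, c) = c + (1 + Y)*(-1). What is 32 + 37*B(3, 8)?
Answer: 180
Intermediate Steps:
B(Y, c) = -1 + c - Y (B(Y, c) = c + (-1 - Y) = -1 + c - Y)
32 + 37*B(3, 8) = 32 + 37*(-1 + 8 - 1*3) = 32 + 37*(-1 + 8 - 3) = 32 + 37*4 = 32 + 148 = 180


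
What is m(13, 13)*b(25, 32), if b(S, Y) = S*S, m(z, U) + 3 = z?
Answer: 6250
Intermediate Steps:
m(z, U) = -3 + z
b(S, Y) = S²
m(13, 13)*b(25, 32) = (-3 + 13)*25² = 10*625 = 6250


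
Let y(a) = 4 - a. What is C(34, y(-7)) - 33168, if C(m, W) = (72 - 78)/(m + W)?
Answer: -497522/15 ≈ -33168.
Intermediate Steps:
C(m, W) = -6/(W + m)
C(34, y(-7)) - 33168 = -6/((4 - 1*(-7)) + 34) - 33168 = -6/((4 + 7) + 34) - 33168 = -6/(11 + 34) - 33168 = -6/45 - 33168 = -6*1/45 - 33168 = -2/15 - 33168 = -497522/15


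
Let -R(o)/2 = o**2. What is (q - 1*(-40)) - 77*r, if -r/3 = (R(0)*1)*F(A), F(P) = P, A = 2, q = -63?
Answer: -23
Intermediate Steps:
R(o) = -2*o**2
r = 0 (r = -3*-2*0**2*1*2 = -3*-2*0*1*2 = -3*0*1*2 = -0*2 = -3*0 = 0)
(q - 1*(-40)) - 77*r = (-63 - 1*(-40)) - 77*0 = (-63 + 40) + 0 = -23 + 0 = -23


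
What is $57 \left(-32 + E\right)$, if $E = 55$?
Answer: $1311$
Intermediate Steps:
$57 \left(-32 + E\right) = 57 \left(-32 + 55\right) = 57 \cdot 23 = 1311$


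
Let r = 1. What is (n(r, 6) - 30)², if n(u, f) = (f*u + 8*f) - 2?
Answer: 484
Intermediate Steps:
n(u, f) = -2 + 8*f + f*u (n(u, f) = (8*f + f*u) - 2 = -2 + 8*f + f*u)
(n(r, 6) - 30)² = ((-2 + 8*6 + 6*1) - 30)² = ((-2 + 48 + 6) - 30)² = (52 - 30)² = 22² = 484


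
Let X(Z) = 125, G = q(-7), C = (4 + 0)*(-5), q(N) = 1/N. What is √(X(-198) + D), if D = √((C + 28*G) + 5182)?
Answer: √(125 + √5158) ≈ 14.029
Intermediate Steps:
q(N) = 1/N
C = -20 (C = 4*(-5) = -20)
G = -⅐ (G = 1/(-7) = -⅐ ≈ -0.14286)
D = √5158 (D = √((-20 + 28*(-⅐)) + 5182) = √((-20 - 4) + 5182) = √(-24 + 5182) = √5158 ≈ 71.819)
√(X(-198) + D) = √(125 + √5158)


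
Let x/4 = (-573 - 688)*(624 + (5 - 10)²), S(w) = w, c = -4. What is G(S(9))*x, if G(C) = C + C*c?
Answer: 88386012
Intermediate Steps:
G(C) = -3*C (G(C) = C + C*(-4) = C - 4*C = -3*C)
x = -3273556 (x = 4*((-573 - 688)*(624 + (5 - 10)²)) = 4*(-1261*(624 + (-5)²)) = 4*(-1261*(624 + 25)) = 4*(-1261*649) = 4*(-818389) = -3273556)
G(S(9))*x = -3*9*(-3273556) = -27*(-3273556) = 88386012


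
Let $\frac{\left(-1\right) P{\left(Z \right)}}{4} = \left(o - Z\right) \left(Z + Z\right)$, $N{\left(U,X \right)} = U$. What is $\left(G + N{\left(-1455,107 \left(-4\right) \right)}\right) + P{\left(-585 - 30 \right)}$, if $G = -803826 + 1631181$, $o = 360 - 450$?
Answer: $3408900$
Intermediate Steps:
$o = -90$ ($o = 360 - 450 = -90$)
$P{\left(Z \right)} = - 8 Z \left(-90 - Z\right)$ ($P{\left(Z \right)} = - 4 \left(-90 - Z\right) \left(Z + Z\right) = - 4 \left(-90 - Z\right) 2 Z = - 4 \cdot 2 Z \left(-90 - Z\right) = - 8 Z \left(-90 - Z\right)$)
$G = 827355$
$\left(G + N{\left(-1455,107 \left(-4\right) \right)}\right) + P{\left(-585 - 30 \right)} = \left(827355 - 1455\right) + 8 \left(-585 - 30\right) \left(90 - 615\right) = 825900 + 8 \left(-615\right) \left(90 - 615\right) = 825900 + 8 \left(-615\right) \left(-525\right) = 825900 + 2583000 = 3408900$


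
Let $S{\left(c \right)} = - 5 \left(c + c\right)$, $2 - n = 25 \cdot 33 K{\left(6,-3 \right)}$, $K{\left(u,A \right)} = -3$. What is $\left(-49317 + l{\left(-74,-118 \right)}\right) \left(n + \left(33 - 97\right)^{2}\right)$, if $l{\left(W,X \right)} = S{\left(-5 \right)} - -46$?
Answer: $-323529633$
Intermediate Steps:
$n = 2477$ ($n = 2 - 25 \cdot 33 \left(-3\right) = 2 - 825 \left(-3\right) = 2 - -2475 = 2 + 2475 = 2477$)
$S{\left(c \right)} = - 10 c$ ($S{\left(c \right)} = - 5 \cdot 2 c = - 10 c$)
$l{\left(W,X \right)} = 96$ ($l{\left(W,X \right)} = \left(-10\right) \left(-5\right) - -46 = 50 + 46 = 96$)
$\left(-49317 + l{\left(-74,-118 \right)}\right) \left(n + \left(33 - 97\right)^{2}\right) = \left(-49317 + 96\right) \left(2477 + \left(33 - 97\right)^{2}\right) = - 49221 \left(2477 + \left(-64\right)^{2}\right) = - 49221 \left(2477 + 4096\right) = \left(-49221\right) 6573 = -323529633$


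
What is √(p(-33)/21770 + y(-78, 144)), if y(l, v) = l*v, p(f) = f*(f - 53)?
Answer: I*√1330788137385/10885 ≈ 105.98*I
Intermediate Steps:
p(f) = f*(-53 + f)
√(p(-33)/21770 + y(-78, 144)) = √(-33*(-53 - 33)/21770 - 78*144) = √(-33*(-86)*(1/21770) - 11232) = √(2838*(1/21770) - 11232) = √(1419/10885 - 11232) = √(-122258901/10885) = I*√1330788137385/10885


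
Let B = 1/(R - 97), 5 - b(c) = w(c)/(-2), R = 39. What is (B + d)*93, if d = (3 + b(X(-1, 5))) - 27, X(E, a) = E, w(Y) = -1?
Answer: -52638/29 ≈ -1815.1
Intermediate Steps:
b(c) = 9/2 (b(c) = 5 - (-1)/(-2) = 5 - (-1)*(-1)/2 = 5 - 1*1/2 = 5 - 1/2 = 9/2)
d = -39/2 (d = (3 + 9/2) - 27 = 15/2 - 27 = -39/2 ≈ -19.500)
B = -1/58 (B = 1/(39 - 97) = 1/(-58) = -1/58 ≈ -0.017241)
(B + d)*93 = (-1/58 - 39/2)*93 = -566/29*93 = -52638/29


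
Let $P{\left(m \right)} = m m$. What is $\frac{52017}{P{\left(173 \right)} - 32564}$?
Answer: $- \frac{52017}{2635} \approx -19.741$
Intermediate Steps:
$P{\left(m \right)} = m^{2}$
$\frac{52017}{P{\left(173 \right)} - 32564} = \frac{52017}{173^{2} - 32564} = \frac{52017}{29929 - 32564} = \frac{52017}{-2635} = 52017 \left(- \frac{1}{2635}\right) = - \frac{52017}{2635}$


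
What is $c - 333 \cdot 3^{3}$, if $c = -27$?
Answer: $-9018$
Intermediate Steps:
$c - 333 \cdot 3^{3} = -27 - 333 \cdot 3^{3} = -27 - 8991 = -9018$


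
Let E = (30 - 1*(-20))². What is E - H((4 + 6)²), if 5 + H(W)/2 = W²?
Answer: -17490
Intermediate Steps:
E = 2500 (E = (30 + 20)² = 50² = 2500)
H(W) = -10 + 2*W²
E - H((4 + 6)²) = 2500 - (-10 + 2*((4 + 6)²)²) = 2500 - (-10 + 2*(10²)²) = 2500 - (-10 + 2*100²) = 2500 - (-10 + 2*10000) = 2500 - (-10 + 20000) = 2500 - 1*19990 = 2500 - 19990 = -17490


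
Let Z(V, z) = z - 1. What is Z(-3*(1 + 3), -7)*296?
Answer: -2368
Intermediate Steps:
Z(V, z) = -1 + z
Z(-3*(1 + 3), -7)*296 = (-1 - 7)*296 = -8*296 = -2368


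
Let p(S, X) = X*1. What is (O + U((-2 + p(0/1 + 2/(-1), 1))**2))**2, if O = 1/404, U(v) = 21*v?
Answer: 71995225/163216 ≈ 441.10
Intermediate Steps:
p(S, X) = X
O = 1/404 ≈ 0.0024752
(O + U((-2 + p(0/1 + 2/(-1), 1))**2))**2 = (1/404 + 21*(-2 + 1)**2)**2 = (1/404 + 21*(-1)**2)**2 = (1/404 + 21*1)**2 = (1/404 + 21)**2 = (8485/404)**2 = 71995225/163216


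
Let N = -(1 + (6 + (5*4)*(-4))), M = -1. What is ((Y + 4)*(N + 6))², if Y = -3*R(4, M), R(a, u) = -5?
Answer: 2253001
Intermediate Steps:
Y = 15 (Y = -3*(-5) = 15)
N = 73 (N = -(1 + (6 + 20*(-4))) = -(1 + (6 - 80)) = -(1 - 74) = -1*(-73) = 73)
((Y + 4)*(N + 6))² = ((15 + 4)*(73 + 6))² = (19*79)² = 1501² = 2253001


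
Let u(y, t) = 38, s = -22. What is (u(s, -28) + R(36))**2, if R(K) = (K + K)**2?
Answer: 27269284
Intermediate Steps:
R(K) = 4*K**2 (R(K) = (2*K)**2 = 4*K**2)
(u(s, -28) + R(36))**2 = (38 + 4*36**2)**2 = (38 + 4*1296)**2 = (38 + 5184)**2 = 5222**2 = 27269284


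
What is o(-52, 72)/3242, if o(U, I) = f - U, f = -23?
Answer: 29/3242 ≈ 0.0089451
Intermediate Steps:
o(U, I) = -23 - U
o(-52, 72)/3242 = (-23 - 1*(-52))/3242 = (-23 + 52)*(1/3242) = 29*(1/3242) = 29/3242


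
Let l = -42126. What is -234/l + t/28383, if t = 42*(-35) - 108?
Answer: -3324067/66425681 ≈ -0.050042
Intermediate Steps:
t = -1578 (t = -1470 - 108 = -1578)
-234/l + t/28383 = -234/(-42126) - 1578/28383 = -234*(-1/42126) - 1578*1/28383 = 39/7021 - 526/9461 = -3324067/66425681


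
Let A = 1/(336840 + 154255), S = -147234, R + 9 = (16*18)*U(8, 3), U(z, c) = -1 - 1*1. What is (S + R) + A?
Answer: -72593171804/491095 ≈ -1.4782e+5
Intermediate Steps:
U(z, c) = -2 (U(z, c) = -1 - 1 = -2)
R = -585 (R = -9 + (16*18)*(-2) = -9 + 288*(-2) = -9 - 576 = -585)
A = 1/491095 ≈ 2.0363e-6
(S + R) + A = (-147234 - 585) + 1/491095 = -147819 + 1/491095 = -72593171804/491095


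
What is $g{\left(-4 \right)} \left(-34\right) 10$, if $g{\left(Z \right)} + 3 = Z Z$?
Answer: $-4420$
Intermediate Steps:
$g{\left(Z \right)} = -3 + Z^{2}$ ($g{\left(Z \right)} = -3 + Z Z = -3 + Z^{2}$)
$g{\left(-4 \right)} \left(-34\right) 10 = \left(-3 + \left(-4\right)^{2}\right) \left(-34\right) 10 = \left(-3 + 16\right) \left(-34\right) 10 = 13 \left(-34\right) 10 = \left(-442\right) 10 = -4420$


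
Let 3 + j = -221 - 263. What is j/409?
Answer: -487/409 ≈ -1.1907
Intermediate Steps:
j = -487 (j = -3 + (-221 - 263) = -3 - 484 = -487)
j/409 = -487/409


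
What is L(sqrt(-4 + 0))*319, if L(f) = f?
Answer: 638*I ≈ 638.0*I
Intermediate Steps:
L(sqrt(-4 + 0))*319 = sqrt(-4 + 0)*319 = sqrt(-4)*319 = (2*I)*319 = 638*I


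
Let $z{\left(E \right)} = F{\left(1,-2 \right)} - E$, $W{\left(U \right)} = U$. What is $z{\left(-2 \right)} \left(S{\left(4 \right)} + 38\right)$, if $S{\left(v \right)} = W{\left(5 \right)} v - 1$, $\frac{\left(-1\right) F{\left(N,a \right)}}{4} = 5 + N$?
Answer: $-1254$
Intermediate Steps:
$F{\left(N,a \right)} = -20 - 4 N$ ($F{\left(N,a \right)} = - 4 \left(5 + N\right) = -20 - 4 N$)
$z{\left(E \right)} = -24 - E$ ($z{\left(E \right)} = \left(-20 - 4\right) - E = -24 - E$)
$S{\left(v \right)} = -1 + 5 v$ ($S{\left(v \right)} = 5 v - 1 = -1 + 5 v$)
$z{\left(-2 \right)} \left(S{\left(4 \right)} + 38\right) = \left(-24 - -2\right) \left(\left(-1 + 5 \cdot 4\right) + 38\right) = \left(-24 + 2\right) \left(\left(-1 + 20\right) + 38\right) = - 22 \left(19 + 38\right) = \left(-22\right) 57 = -1254$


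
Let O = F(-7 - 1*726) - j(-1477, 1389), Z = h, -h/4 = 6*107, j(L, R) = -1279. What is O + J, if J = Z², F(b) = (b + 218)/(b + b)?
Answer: 9669594313/1466 ≈ 6.5959e+6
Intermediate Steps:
h = -2568 (h = -24*107 = -4*642 = -2568)
Z = -2568
F(b) = (218 + b)/(2*b) (F(b) = (218 + b)/((2*b)) = (218 + b)*(1/(2*b)) = (218 + b)/(2*b))
J = 6594624 (J = (-2568)² = 6594624)
O = 1875529/1466 (O = (218 + (-7 - 1*726))/(2*(-7 - 1*726)) - 1*(-1279) = (218 + (-7 - 726))/(2*(-7 - 726)) + 1279 = (½)*(218 - 733)/(-733) + 1279 = (½)*(-1/733)*(-515) + 1279 = 515/1466 + 1279 = 1875529/1466 ≈ 1279.4)
O + J = 1875529/1466 + 6594624 = 9669594313/1466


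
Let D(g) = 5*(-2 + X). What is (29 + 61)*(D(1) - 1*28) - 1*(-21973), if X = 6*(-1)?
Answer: 15853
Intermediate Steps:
X = -6
D(g) = -40 (D(g) = 5*(-2 - 6) = 5*(-8) = -40)
(29 + 61)*(D(1) - 1*28) - 1*(-21973) = (29 + 61)*(-40 - 1*28) - 1*(-21973) = 90*(-40 - 28) + 21973 = 90*(-68) + 21973 = -6120 + 21973 = 15853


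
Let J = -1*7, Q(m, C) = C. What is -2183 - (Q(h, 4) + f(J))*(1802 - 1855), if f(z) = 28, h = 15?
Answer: -487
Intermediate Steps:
J = -7
-2183 - (Q(h, 4) + f(J))*(1802 - 1855) = -2183 - (4 + 28)*(1802 - 1855) = -2183 - 32*(-53) = -2183 - 1*(-1696) = -2183 + 1696 = -487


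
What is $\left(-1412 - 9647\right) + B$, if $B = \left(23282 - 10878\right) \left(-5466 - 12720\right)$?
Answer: $-225590203$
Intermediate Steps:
$B = -225579144$ ($B = 12404 \left(-18186\right) = -225579144$)
$\left(-1412 - 9647\right) + B = \left(-1412 - 9647\right) - 225579144 = -11059 - 225579144 = -225590203$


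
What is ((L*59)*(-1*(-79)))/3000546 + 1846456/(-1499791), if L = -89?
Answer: -69241943435/50563953774 ≈ -1.3694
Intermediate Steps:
((L*59)*(-1*(-79)))/3000546 + 1846456/(-1499791) = ((-89*59)*(-1*(-79)))/3000546 + 1846456/(-1499791) = -5251*79*(1/3000546) + 1846456*(-1/1499791) = -414829*1/3000546 - 1846456/1499791 = -4661/33714 - 1846456/1499791 = -69241943435/50563953774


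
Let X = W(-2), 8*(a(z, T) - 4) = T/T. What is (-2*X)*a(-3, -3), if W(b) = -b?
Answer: -33/2 ≈ -16.500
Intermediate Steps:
a(z, T) = 33/8 (a(z, T) = 4 + (T/T)/8 = 4 + (⅛)*1 = 4 + ⅛ = 33/8)
X = 2 (X = -1*(-2) = 2)
(-2*X)*a(-3, -3) = -2*2*(33/8) = -4*33/8 = -33/2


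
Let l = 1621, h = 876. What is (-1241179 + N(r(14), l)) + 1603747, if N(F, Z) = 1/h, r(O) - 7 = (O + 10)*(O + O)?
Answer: 317609569/876 ≈ 3.6257e+5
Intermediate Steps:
r(O) = 7 + 2*O*(10 + O) (r(O) = 7 + (O + 10)*(O + O) = 7 + (10 + O)*(2*O) = 7 + 2*O*(10 + O))
N(F, Z) = 1/876
(-1241179 + N(r(14), l)) + 1603747 = (-1241179 + 1/876) + 1603747 = -1087272803/876 + 1603747 = 317609569/876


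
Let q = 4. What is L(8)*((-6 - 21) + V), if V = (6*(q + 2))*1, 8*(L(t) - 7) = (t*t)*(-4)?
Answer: -225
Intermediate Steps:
L(t) = 7 - t²/2 (L(t) = 7 + ((t*t)*(-4))/8 = 7 + (t²*(-4))/8 = 7 + (-4*t²)/8 = 7 - t²/2)
V = 36 (V = (6*(4 + 2))*1 = (6*6)*1 = 36*1 = 36)
L(8)*((-6 - 21) + V) = (7 - ½*8²)*((-6 - 21) + 36) = (7 - ½*64)*(-27 + 36) = (7 - 32)*9 = -25*9 = -225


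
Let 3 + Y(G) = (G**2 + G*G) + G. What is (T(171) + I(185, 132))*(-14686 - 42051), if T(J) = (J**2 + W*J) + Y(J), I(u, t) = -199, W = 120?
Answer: -6139624244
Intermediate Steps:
Y(G) = -3 + G + 2*G**2 (Y(G) = -3 + ((G**2 + G*G) + G) = -3 + ((G**2 + G**2) + G) = -3 + (2*G**2 + G) = -3 + (G + 2*G**2) = -3 + G + 2*G**2)
T(J) = -3 + 3*J**2 + 121*J (T(J) = (J**2 + 120*J) + (-3 + J + 2*J**2) = -3 + 3*J**2 + 121*J)
(T(171) + I(185, 132))*(-14686 - 42051) = ((-3 + 3*171**2 + 121*171) - 199)*(-14686 - 42051) = ((-3 + 3*29241 + 20691) - 199)*(-56737) = ((-3 + 87723 + 20691) - 199)*(-56737) = (108411 - 199)*(-56737) = 108212*(-56737) = -6139624244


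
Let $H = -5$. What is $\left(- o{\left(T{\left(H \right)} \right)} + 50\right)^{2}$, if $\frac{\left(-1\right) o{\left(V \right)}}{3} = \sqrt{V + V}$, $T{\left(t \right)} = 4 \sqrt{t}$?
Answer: $4 \left(25 + 3 \sqrt{2} \sqrt[4]{5} \sqrt{i}\right)^{2} \approx 3397.2 + 1058.2 i$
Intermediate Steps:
$o{\left(V \right)} = - 3 \sqrt{2} \sqrt{V}$ ($o{\left(V \right)} = - 3 \sqrt{V + V} = - 3 \sqrt{2 V} = - 3 \sqrt{2} \sqrt{V}$)
$\left(- o{\left(T{\left(H \right)} \right)} + 50\right)^{2} = \left(- \left(-3\right) \sqrt{2} \sqrt{4 \sqrt{-5}} + 50\right)^{2} = \left(- \left(-3\right) \sqrt{2} \sqrt{4 i \sqrt{5}} + 50\right)^{2} = \left(- \left(-3\right) \sqrt{2} \cdot 2 \sqrt[4]{5} \sqrt{i} + 50\right)^{2} = \left(- \left(-6\right) \sqrt{2} \sqrt[4]{5} \sqrt{i} + 50\right)^{2} = \left(6 \sqrt{2} \sqrt[4]{5} \sqrt{i} + 50\right)^{2} = \left(50 + 6 \sqrt{2} \sqrt[4]{5} \sqrt{i}\right)^{2}$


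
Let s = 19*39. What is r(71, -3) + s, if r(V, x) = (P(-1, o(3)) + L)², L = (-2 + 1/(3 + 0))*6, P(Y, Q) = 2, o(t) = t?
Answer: 805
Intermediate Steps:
s = 741
L = -10 (L = (-2 + 1/3)*6 = (-2 + ⅓)*6 = -5/3*6 = -10)
r(V, x) = 64 (r(V, x) = (2 - 10)² = (-8)² = 64)
r(71, -3) + s = 64 + 741 = 805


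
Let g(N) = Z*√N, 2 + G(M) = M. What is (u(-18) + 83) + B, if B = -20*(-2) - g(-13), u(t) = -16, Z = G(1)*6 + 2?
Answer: 107 + 4*I*√13 ≈ 107.0 + 14.422*I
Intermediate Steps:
G(M) = -2 + M
Z = -4 (Z = (-2 + 1)*6 + 2 = -1*6 + 2 = -6 + 2 = -4)
g(N) = -4*√N
B = 40 + 4*I*√13 (B = -20*(-2) - (-4)*√(-13) = 40 - (-4)*I*√13 = 40 + 4*I*√13 ≈ 40.0 + 14.422*I)
(u(-18) + 83) + B = (-16 + 83) + (40 + 4*I*√13) = 67 + (40 + 4*I*√13) = 107 + 4*I*√13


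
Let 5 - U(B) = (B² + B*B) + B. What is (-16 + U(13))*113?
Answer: -40906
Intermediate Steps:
U(B) = 5 - B - 2*B² (U(B) = 5 - ((B² + B*B) + B) = 5 - ((B² + B²) + B) = 5 - (2*B² + B) = 5 - (B + 2*B²) = 5 + (-B - 2*B²) = 5 - B - 2*B²)
(-16 + U(13))*113 = (-16 + (5 - 1*13 - 2*13²))*113 = (-16 + (5 - 13 - 2*169))*113 = (-16 + (5 - 13 - 338))*113 = (-16 - 346)*113 = -362*113 = -40906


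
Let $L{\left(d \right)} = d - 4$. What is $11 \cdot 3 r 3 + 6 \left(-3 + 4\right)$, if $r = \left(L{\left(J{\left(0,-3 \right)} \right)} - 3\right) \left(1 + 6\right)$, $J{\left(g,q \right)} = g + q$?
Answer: $-6924$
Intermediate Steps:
$L{\left(d \right)} = -4 + d$
$r = -70$ ($r = \left(\left(-4 + \left(0 - 3\right)\right) - 3\right) \left(1 + 6\right) = \left(\left(-4 - 3\right) - 3\right) 7 = \left(-7 - 3\right) 7 = \left(-10\right) 7 = -70$)
$11 \cdot 3 r 3 + 6 \left(-3 + 4\right) = 11 \cdot 3 \left(-70\right) 3 + 6 \left(-3 + 4\right) = 11 \left(\left(-210\right) 3\right) + 6 \cdot 1 = 11 \left(-630\right) + 6 = -6930 + 6 = -6924$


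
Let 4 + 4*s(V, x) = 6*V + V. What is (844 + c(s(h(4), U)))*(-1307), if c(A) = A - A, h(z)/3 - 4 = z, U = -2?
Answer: -1103108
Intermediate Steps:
h(z) = 12 + 3*z
s(V, x) = -1 + 7*V/4 (s(V, x) = -1 + (6*V + V)/4 = -1 + (7*V)/4 = -1 + 7*V/4)
c(A) = 0
(844 + c(s(h(4), U)))*(-1307) = (844 + 0)*(-1307) = 844*(-1307) = -1103108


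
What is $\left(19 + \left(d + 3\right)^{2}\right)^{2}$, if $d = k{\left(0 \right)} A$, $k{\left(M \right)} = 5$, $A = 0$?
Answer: $784$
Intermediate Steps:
$d = 0$ ($d = 5 \cdot 0 = 0$)
$\left(19 + \left(d + 3\right)^{2}\right)^{2} = \left(19 + \left(0 + 3\right)^{2}\right)^{2} = \left(19 + 3^{2}\right)^{2} = \left(19 + 9\right)^{2} = 28^{2} = 784$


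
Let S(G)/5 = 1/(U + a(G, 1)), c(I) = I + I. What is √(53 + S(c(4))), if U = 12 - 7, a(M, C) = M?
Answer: √9022/13 ≈ 7.3065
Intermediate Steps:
U = 5
c(I) = 2*I
S(G) = 5/(5 + G)
√(53 + S(c(4))) = √(53 + 5/(5 + 2*4)) = √(53 + 5/(5 + 8)) = √(53 + 5/13) = √(694/13) = √9022/13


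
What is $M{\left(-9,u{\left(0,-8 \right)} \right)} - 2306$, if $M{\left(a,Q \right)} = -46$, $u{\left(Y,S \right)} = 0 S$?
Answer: $-2352$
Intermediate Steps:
$u{\left(Y,S \right)} = 0$
$M{\left(-9,u{\left(0,-8 \right)} \right)} - 2306 = -46 - 2306 = -2352$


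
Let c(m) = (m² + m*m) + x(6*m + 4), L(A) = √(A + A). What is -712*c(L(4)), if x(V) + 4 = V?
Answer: -11392 - 8544*√2 ≈ -23475.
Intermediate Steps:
x(V) = -4 + V
L(A) = √2*√A (L(A) = √(2*A) = √2*√A)
c(m) = 2*m² + 6*m (c(m) = (m² + m*m) + (-4 + (6*m + 4)) = (m² + m²) + (-4 + (4 + 6*m)) = 2*m² + 6*m)
-712*c(L(4)) = -1424*√2*√4*(3 + √2*√4) = -1424*√2*2*(3 + √2*2) = -1424*2*√2*(3 + 2*√2) = -2848*√2*(3 + 2*√2)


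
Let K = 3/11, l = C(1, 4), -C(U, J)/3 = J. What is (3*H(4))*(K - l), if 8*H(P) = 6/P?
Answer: 1215/176 ≈ 6.9034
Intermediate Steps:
H(P) = 3/(4*P) (H(P) = (6/P)/8 = 3/(4*P))
C(U, J) = -3*J
l = -12 (l = -3*4 = -12)
K = 3/11 (K = 3*(1/11) = 3/11 ≈ 0.27273)
(3*H(4))*(K - l) = (3*((¾)/4))*(3/11 - 1*(-12)) = (3*((¾)*(¼)))*(3/11 + 12) = (3*(3/16))*(135/11) = (9/16)*(135/11) = 1215/176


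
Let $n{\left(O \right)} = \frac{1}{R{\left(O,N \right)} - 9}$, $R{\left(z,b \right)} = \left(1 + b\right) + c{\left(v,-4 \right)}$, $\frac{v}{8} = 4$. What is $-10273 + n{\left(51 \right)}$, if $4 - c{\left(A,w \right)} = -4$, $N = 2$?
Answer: $- \frac{20545}{2} \approx -10273.0$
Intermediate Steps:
$v = 32$ ($v = 8 \cdot 4 = 32$)
$c{\left(A,w \right)} = 8$ ($c{\left(A,w \right)} = 4 - -4 = 4 + 4 = 8$)
$R{\left(z,b \right)} = 9 + b$ ($R{\left(z,b \right)} = \left(1 + b\right) + 8 = 9 + b$)
$n{\left(O \right)} = \frac{1}{2}$ ($n{\left(O \right)} = \frac{1}{\left(9 + 2\right) - 9} = \frac{1}{11 - 9} = \frac{1}{2}$)
$-10273 + n{\left(51 \right)} = -10273 + \frac{1}{2} = - \frac{20545}{2}$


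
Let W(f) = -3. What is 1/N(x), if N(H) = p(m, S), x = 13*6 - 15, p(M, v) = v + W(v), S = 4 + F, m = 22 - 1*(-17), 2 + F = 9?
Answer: ⅛ ≈ 0.12500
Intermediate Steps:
F = 7 (F = -2 + 9 = 7)
m = 39 (m = 22 + 17 = 39)
S = 11 (S = 4 + 7 = 11)
p(M, v) = -3 + v (p(M, v) = v - 3 = -3 + v)
x = 63 (x = 78 - 15 = 63)
N(H) = 8 (N(H) = -3 + 11 = 8)
1/N(x) = 1/8 = ⅛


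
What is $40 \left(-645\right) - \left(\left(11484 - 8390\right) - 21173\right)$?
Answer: $-7721$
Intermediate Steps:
$40 \left(-645\right) - \left(\left(11484 - 8390\right) - 21173\right) = -25800 - \left(3094 - 21173\right) = -25800 - -18079 = -25800 + 18079 = -7721$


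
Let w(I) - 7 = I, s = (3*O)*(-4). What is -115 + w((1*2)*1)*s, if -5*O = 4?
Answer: -143/5 ≈ -28.600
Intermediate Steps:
O = -⅘ (O = -⅕*4 = -⅘ ≈ -0.80000)
s = 48/5 (s = (3*(-⅘))*(-4) = -12/5*(-4) = 48/5 ≈ 9.6000)
w(I) = 7 + I
-115 + w((1*2)*1)*s = -115 + (7 + (1*2)*1)*(48/5) = -115 + (7 + 2*1)*(48/5) = -115 + (7 + 2)*(48/5) = -115 + 9*(48/5) = -115 + 432/5 = -143/5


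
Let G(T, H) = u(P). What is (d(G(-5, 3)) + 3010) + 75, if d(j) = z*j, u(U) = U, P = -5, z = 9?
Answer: 3040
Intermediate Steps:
G(T, H) = -5
d(j) = 9*j
(d(G(-5, 3)) + 3010) + 75 = (9*(-5) + 3010) + 75 = (-45 + 3010) + 75 = 2965 + 75 = 3040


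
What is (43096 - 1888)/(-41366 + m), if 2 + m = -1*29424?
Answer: -5151/8849 ≈ -0.58210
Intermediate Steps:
m = -29426 (m = -2 - 1*29424 = -2 - 29424 = -29426)
(43096 - 1888)/(-41366 + m) = (43096 - 1888)/(-41366 - 29426) = 41208/(-70792) = 41208*(-1/70792) = -5151/8849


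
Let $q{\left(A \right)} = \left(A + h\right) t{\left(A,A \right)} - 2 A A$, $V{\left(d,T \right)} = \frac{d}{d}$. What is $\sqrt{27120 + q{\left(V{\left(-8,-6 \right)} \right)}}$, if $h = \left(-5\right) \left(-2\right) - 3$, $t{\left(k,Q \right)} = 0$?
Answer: $4 \sqrt{1695} \approx 164.68$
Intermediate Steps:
$h = 7$ ($h = 10 - 3 = 7$)
$V{\left(d,T \right)} = 1$
$q{\left(A \right)} = 0$ ($q{\left(A \right)} = \left(A + 7\right) 0 - 2 A A = \left(7 + A\right) 0 \left(- 2 A^{2}\right) = 0 \left(- 2 A^{2}\right) = 0$)
$\sqrt{27120 + q{\left(V{\left(-8,-6 \right)} \right)}} = \sqrt{27120 + 0} = \sqrt{27120} = 4 \sqrt{1695}$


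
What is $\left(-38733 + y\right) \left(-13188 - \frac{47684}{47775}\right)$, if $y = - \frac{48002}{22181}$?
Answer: $\frac{237967485882688}{465801} \approx 5.1088 \cdot 10^{8}$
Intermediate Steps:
$y = - \frac{48002}{22181}$ ($y = \left(-48002\right) \frac{1}{22181} = - \frac{48002}{22181} \approx -2.1641$)
$\left(-38733 + y\right) \left(-13188 - \frac{47684}{47775}\right) = \left(-38733 - \frac{48002}{22181}\right) \left(-13188 - \frac{47684}{47775}\right) = - \frac{859184675 \left(-13188 - \frac{524}{525}\right)}{22181} = \left(- \frac{859184675}{22181}\right) \left(- \frac{6924224}{525}\right) = \frac{237967485882688}{465801}$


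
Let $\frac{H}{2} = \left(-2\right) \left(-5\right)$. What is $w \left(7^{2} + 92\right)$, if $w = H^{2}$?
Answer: $56400$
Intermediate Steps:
$H = 20$ ($H = 2 \left(\left(-2\right) \left(-5\right)\right) = 2 \cdot 10 = 20$)
$w = 400$ ($w = 20^{2} = 400$)
$w \left(7^{2} + 92\right) = 400 \left(7^{2} + 92\right) = 400 \left(49 + 92\right) = 400 \cdot 141 = 56400$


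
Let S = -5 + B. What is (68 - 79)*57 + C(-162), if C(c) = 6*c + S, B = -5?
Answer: -1609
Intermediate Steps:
S = -10 (S = -5 - 5 = -10)
C(c) = -10 + 6*c (C(c) = 6*c - 10 = -10 + 6*c)
(68 - 79)*57 + C(-162) = (68 - 79)*57 + (-10 + 6*(-162)) = -11*57 + (-10 - 972) = -627 - 982 = -1609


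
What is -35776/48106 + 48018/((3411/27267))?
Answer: 3499188398750/9116087 ≈ 3.8385e+5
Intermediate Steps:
-35776/48106 + 48018/((3411/27267)) = -35776*1/48106 + 48018/((3411*(1/27267))) = -17888/24053 + 48018/(1137/9089) = -17888/24053 + 48018*(9089/1137) = -17888/24053 + 145478534/379 = 3499188398750/9116087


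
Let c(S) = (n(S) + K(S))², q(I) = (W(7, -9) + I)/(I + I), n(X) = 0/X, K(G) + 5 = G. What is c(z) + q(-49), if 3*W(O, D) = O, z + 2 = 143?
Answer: 388426/21 ≈ 18496.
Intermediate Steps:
z = 141 (z = -2 + 143 = 141)
K(G) = -5 + G
n(X) = 0
W(O, D) = O/3
q(I) = (7/3 + I)/(2*I) (q(I) = ((⅓)*7 + I)/(I + I) = (7/3 + I)/((2*I)) = (7/3 + I)*(1/(2*I)) = (7/3 + I)/(2*I))
c(S) = (-5 + S)² (c(S) = (0 + (-5 + S))² = (-5 + S)²)
c(z) + q(-49) = (-5 + 141)² + (⅙)*(7 + 3*(-49))/(-49) = 136² + (⅙)*(-1/49)*(7 - 147) = 18496 + (⅙)*(-1/49)*(-140) = 18496 + 10/21 = 388426/21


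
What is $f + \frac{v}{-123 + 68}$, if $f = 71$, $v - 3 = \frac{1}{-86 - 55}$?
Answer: $\frac{550183}{7755} \approx 70.946$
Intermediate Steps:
$v = \frac{422}{141}$ ($v = 3 + \frac{1}{-86 - 55} = 3 + \frac{1}{-141} = 3 - \frac{1}{141} = \frac{422}{141} \approx 2.9929$)
$f + \frac{v}{-123 + 68} = 71 + \frac{422}{141 \left(-123 + 68\right)} = 71 + \frac{422}{141 \left(-55\right)} = 71 + \frac{422}{141} \left(- \frac{1}{55}\right) = 71 - \frac{422}{7755} = \frac{550183}{7755}$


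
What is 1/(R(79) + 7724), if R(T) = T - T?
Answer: 1/7724 ≈ 0.00012947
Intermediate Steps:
R(T) = 0
1/(R(79) + 7724) = 1/(0 + 7724) = 1/7724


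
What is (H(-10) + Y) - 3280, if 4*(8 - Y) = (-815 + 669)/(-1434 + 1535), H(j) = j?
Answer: -662891/202 ≈ -3281.6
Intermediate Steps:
Y = 1689/202 (Y = 8 - (-815 + 669)/(4*(-1434 + 1535)) = 8 - (-73)/(2*101) = 8 - ¼*(-146/101) = 8 + 73/202 = 1689/202 ≈ 8.3614)
(H(-10) + Y) - 3280 = (-10 + 1689/202) - 3280 = -331/202 - 3280 = -662891/202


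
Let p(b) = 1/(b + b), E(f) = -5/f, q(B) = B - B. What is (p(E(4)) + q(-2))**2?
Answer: 4/25 ≈ 0.16000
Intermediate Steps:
q(B) = 0
p(b) = 1/(2*b)
(p(E(4)) + q(-2))**2 = (1/(2*((-5/4))) + 0)**2 = (1/(2*((-5*1/4))) + 0)**2 = (1/(2*(-5/4)) + 0)**2 = ((1/2)*(-4/5) + 0)**2 = (-2/5 + 0)**2 = (-2/5)**2 = 4/25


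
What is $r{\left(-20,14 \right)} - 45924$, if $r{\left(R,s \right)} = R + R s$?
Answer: $-46224$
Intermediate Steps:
$r{\left(-20,14 \right)} - 45924 = - 20 \left(1 + 14\right) - 45924 = \left(-20\right) 15 - 45924 = -300 - 45924 = -46224$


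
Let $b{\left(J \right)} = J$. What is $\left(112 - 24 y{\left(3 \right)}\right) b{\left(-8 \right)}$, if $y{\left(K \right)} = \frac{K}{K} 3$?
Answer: $-320$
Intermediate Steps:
$y{\left(K \right)} = 3$ ($y{\left(K \right)} = 1 \cdot 3 = 3$)
$\left(112 - 24 y{\left(3 \right)}\right) b{\left(-8 \right)} = \left(112 - 72\right) \left(-8\right) = 40 \left(-8\right) = -320$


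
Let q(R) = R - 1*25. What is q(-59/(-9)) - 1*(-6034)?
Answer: 54140/9 ≈ 6015.6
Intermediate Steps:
q(R) = -25 + R (q(R) = R - 25 = -25 + R)
q(-59/(-9)) - 1*(-6034) = (-25 - 59/(-9)) - 1*(-6034) = (-25 - 59*(-1/9)) + 6034 = (-25 + 59/9) + 6034 = -166/9 + 6034 = 54140/9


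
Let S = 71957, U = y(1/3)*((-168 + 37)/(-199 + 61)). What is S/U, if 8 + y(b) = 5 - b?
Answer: -14895099/655 ≈ -22741.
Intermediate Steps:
y(b) = -3 - b (y(b) = -8 + (5 - b) = -3 - b)
U = -655/207 (U = (-3 - 1/3)*((-168 + 37)/(-199 + 61)) = (-3 - 1*⅓)*(-131/(-138)) = (-3 - ⅓)*(-131*(-1/138)) = -10/3*131/138 = -655/207 ≈ -3.1642)
S/U = 71957/(-655/207) = 71957*(-207/655) = -14895099/655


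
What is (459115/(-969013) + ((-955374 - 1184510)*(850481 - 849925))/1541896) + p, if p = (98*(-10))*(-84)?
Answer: 15230264714632971/186764658581 ≈ 81548.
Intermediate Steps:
p = 82320 (p = -980*(-84) = 82320)
(459115/(-969013) + ((-955374 - 1184510)*(850481 - 849925))/1541896) + p = (459115/(-969013) + ((-955374 - 1184510)*(850481 - 849925))/1541896) + 82320 = (459115*(-1/969013) - 2139884*556*(1/1541896)) + 82320 = (-459115/969013 - 1189775504*1/1541896) + 82320 = (-459115/969013 - 148721938/192737) + 82320 = -144201979754949/186764658581 + 82320 = 15230264714632971/186764658581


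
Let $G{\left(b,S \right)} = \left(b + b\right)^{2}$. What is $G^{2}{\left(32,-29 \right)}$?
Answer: $16777216$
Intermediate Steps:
$G{\left(b,S \right)} = 4 b^{2}$ ($G{\left(b,S \right)} = \left(2 b\right)^{2} = 4 b^{2}$)
$G^{2}{\left(32,-29 \right)} = \left(4 \cdot 32^{2}\right)^{2} = \left(4 \cdot 1024\right)^{2} = 4096^{2} = 16777216$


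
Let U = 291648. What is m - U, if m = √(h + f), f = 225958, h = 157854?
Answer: -291648 + 22*√793 ≈ -2.9103e+5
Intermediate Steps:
m = 22*√793 (m = √(157854 + 225958) = √383812 = 22*√793 ≈ 619.53)
m - U = 22*√793 - 1*291648 = 22*√793 - 291648 = -291648 + 22*√793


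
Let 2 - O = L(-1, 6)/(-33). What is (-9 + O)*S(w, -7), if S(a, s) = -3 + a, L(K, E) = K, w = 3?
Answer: 0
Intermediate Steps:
O = 65/33 (O = 2 - (-1)/(-33) = 2 - (-1)*(-1)/33 = 2 - 1*1/33 = 2 - 1/33 = 65/33 ≈ 1.9697)
(-9 + O)*S(w, -7) = (-9 + 65/33)*(-3 + 3) = -232/33*0 = 0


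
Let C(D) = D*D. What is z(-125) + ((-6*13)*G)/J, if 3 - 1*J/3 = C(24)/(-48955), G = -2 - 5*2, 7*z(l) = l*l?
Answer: 114794445/49147 ≈ 2335.7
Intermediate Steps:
z(l) = l**2/7 (z(l) = (l*l)/7 = l**2/7)
C(D) = D**2
G = -12 (G = -2 - 10 = -12)
J = 442323/48955 (J = 9 - 3*24**2/(-48955) = 9 - 1728*(-1)/48955 = 9 - 3*(-576/48955) = 9 + 1728/48955 = 442323/48955 ≈ 9.0353)
z(-125) + ((-6*13)*G)/J = (1/7)*(-125)**2 + (-6*13*(-12))/(442323/48955) = (1/7)*15625 - 78*(-12)*(48955/442323) = 15625/7 + 936*(48955/442323) = 15625/7 + 5091320/49147 = 114794445/49147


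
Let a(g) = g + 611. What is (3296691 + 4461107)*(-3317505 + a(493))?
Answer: -25727969044998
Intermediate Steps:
a(g) = 611 + g
(3296691 + 4461107)*(-3317505 + a(493)) = (3296691 + 4461107)*(-3317505 + (611 + 493)) = 7757798*(-3317505 + 1104) = 7757798*(-3316401) = -25727969044998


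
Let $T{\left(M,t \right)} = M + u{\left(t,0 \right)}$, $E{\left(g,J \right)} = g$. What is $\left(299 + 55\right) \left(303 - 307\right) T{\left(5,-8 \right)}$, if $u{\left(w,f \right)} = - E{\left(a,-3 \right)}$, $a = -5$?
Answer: $-14160$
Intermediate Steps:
$u{\left(w,f \right)} = 5$ ($u{\left(w,f \right)} = \left(-1\right) \left(-5\right) = 5$)
$T{\left(M,t \right)} = 5 + M$ ($T{\left(M,t \right)} = M + 5 = 5 + M$)
$\left(299 + 55\right) \left(303 - 307\right) T{\left(5,-8 \right)} = \left(299 + 55\right) \left(303 - 307\right) \left(5 + 5\right) = 354 \left(-4\right) 10 = \left(-1416\right) 10 = -14160$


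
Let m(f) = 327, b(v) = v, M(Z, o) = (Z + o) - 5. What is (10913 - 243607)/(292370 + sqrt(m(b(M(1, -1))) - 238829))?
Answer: -34016372390/42740227701 + 116347*I*sqrt(238502)/42740227701 ≈ -0.79589 + 0.0013294*I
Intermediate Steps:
M(Z, o) = -5 + Z + o
(10913 - 243607)/(292370 + sqrt(m(b(M(1, -1))) - 238829)) = (10913 - 243607)/(292370 + sqrt(327 - 238829)) = -232694/(292370 + sqrt(-238502)) = -232694/(292370 + I*sqrt(238502))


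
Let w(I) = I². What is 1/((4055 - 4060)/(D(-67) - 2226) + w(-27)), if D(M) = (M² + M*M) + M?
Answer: 1337/974672 ≈ 0.0013717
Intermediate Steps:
D(M) = M + 2*M² (D(M) = (M² + M²) + M = 2*M² + M = M + 2*M²)
1/((4055 - 4060)/(D(-67) - 2226) + w(-27)) = 1/((4055 - 4060)/(-67*(1 + 2*(-67)) - 2226) + (-27)²) = 1/(-5/(-67*(1 - 134) - 2226) + 729) = 1/(-5/(-67*(-133) - 2226) + 729) = 1/(-5/(8911 - 2226) + 729) = 1/(-5/6685 + 729) = 1/(-5*1/6685 + 729) = 1/(-1/1337 + 729) = 1/(974672/1337) = 1337/974672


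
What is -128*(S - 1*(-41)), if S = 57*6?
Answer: -49024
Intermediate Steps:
S = 342
-128*(S - 1*(-41)) = -128*(342 - 1*(-41)) = -128*(342 + 41) = -128*383 = -49024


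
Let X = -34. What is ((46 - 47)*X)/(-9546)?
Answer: -17/4773 ≈ -0.0035617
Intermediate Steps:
((46 - 47)*X)/(-9546) = ((46 - 47)*(-34))/(-9546) = -1*(-34)*(-1/9546) = 34*(-1/9546) = -17/4773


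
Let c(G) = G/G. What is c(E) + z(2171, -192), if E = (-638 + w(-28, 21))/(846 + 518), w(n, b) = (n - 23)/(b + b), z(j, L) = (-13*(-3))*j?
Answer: 84670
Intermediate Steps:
z(j, L) = 39*j
w(n, b) = (-23 + n)/(2*b) (w(n, b) = (-23 + n)/((2*b)) = (-23 + n)*(1/(2*b)) = (-23 + n)/(2*b))
E = -8949/19096 (E = (-638 + (1/2)*(-23 - 28)/21)/(846 + 518) = (-638 + (1/2)*(1/21)*(-51))/1364 = (-638 - 17/14)*(1/1364) = -8949/14*1/1364 = -8949/19096 ≈ -0.46863)
c(G) = 1
c(E) + z(2171, -192) = 1 + 39*2171 = 1 + 84669 = 84670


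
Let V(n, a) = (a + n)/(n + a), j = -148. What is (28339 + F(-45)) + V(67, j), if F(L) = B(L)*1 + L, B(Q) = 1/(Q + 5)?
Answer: 1131799/40 ≈ 28295.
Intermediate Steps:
B(Q) = 1/(5 + Q)
V(n, a) = 1 (V(n, a) = (a + n)/(a + n) = 1)
F(L) = L + 1/(5 + L) (F(L) = 1/(5 + L) + L = L + 1/(5 + L))
(28339 + F(-45)) + V(67, j) = (28339 + (1 - 45*(5 - 45))/(5 - 45)) + 1 = (28339 + (1 - 45*(-40))/(-40)) + 1 = (28339 - (1 + 1800)/40) + 1 = (28339 - 1/40*1801) + 1 = (28339 - 1801/40) + 1 = 1131759/40 + 1 = 1131799/40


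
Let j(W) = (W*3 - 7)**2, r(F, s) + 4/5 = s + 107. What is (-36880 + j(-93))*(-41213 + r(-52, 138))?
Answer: -9200773104/5 ≈ -1.8402e+9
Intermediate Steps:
r(F, s) = 531/5 + s (r(F, s) = -4/5 + (s + 107) = -4/5 + (107 + s) = 531/5 + s)
j(W) = (-7 + 3*W)**2 (j(W) = (3*W - 7)**2 = (-7 + 3*W)**2)
(-36880 + j(-93))*(-41213 + r(-52, 138)) = (-36880 + (-7 + 3*(-93))**2)*(-41213 + (531/5 + 138)) = (-36880 + (-7 - 279)**2)*(-41213 + 1221/5) = (-36880 + (-286)**2)*(-204844/5) = (-36880 + 81796)*(-204844/5) = 44916*(-204844/5) = -9200773104/5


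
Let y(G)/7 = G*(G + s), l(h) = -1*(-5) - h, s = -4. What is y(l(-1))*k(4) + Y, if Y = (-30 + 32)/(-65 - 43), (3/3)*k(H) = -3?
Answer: -13609/54 ≈ -252.02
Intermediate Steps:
k(H) = -3
l(h) = 5 - h
y(G) = 7*G*(-4 + G) (y(G) = 7*(G*(G - 4)) = 7*(G*(-4 + G)) = 7*G*(-4 + G))
Y = -1/54 (Y = 2/(-108) = 2*(-1/108) = -1/54 ≈ -0.018519)
y(l(-1))*k(4) + Y = (7*(5 - 1*(-1))*(-4 + (5 - 1*(-1))))*(-3) - 1/54 = (7*(5 + 1)*(-4 + (5 + 1)))*(-3) - 1/54 = (7*6*(-4 + 6))*(-3) - 1/54 = (7*6*2)*(-3) - 1/54 = 84*(-3) - 1/54 = -252 - 1/54 = -13609/54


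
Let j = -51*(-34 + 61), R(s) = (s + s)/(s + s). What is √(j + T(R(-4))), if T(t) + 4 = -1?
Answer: I*√1382 ≈ 37.175*I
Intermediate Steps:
R(s) = 1 (R(s) = (2*s)/((2*s)) = (2*s)*(1/(2*s)) = 1)
T(t) = -5 (T(t) = -4 - 1 = -5)
j = -1377 (j = -51*27 = -1377)
√(j + T(R(-4))) = √(-1377 - 5) = √(-1382) = I*√1382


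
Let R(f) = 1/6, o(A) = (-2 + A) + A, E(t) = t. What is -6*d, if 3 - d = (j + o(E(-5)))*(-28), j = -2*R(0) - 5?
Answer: 2894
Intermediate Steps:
o(A) = -2 + 2*A
R(f) = ⅙
j = -16/3 (j = -2*⅙ - 5 = -⅓ - 5 = -16/3 ≈ -5.3333)
d = -1447/3 (d = 3 - (-16/3 + (-2 + 2*(-5)))*(-28) = 3 - (-16/3 + (-2 - 10))*(-28) = 3 - (-16/3 - 12)*(-28) = 3 - (-52)*(-28)/3 = 3 - 1*1456/3 = 3 - 1456/3 = -1447/3 ≈ -482.33)
-6*d = -6*(-1447/3) = 2894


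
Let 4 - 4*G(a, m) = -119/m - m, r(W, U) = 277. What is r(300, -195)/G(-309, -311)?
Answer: -86147/23899 ≈ -3.6046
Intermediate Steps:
G(a, m) = 1 + m/4 + 119/(4*m) (G(a, m) = 1 - (-119/m - m)/4 = 1 - (-m - 119/m)/4 = 1 + (m/4 + 119/(4*m)) = 1 + m/4 + 119/(4*m))
r(300, -195)/G(-309, -311) = 277/(((¼)*(119 - 311*(4 - 311))/(-311))) = 277/(((¼)*(-1/311)*(119 - 311*(-307)))) = 277/(((¼)*(-1/311)*(119 + 95477))) = 277/(((¼)*(-1/311)*95596)) = 277/(-23899/311) = 277*(-311/23899) = -86147/23899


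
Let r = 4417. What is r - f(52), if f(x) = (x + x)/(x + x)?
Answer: 4416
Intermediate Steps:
f(x) = 1 (f(x) = (2*x)/((2*x)) = (2*x)*(1/(2*x)) = 1)
r - f(52) = 4417 - 1*1 = 4417 - 1 = 4416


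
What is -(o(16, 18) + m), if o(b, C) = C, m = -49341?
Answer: 49323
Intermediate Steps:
-(o(16, 18) + m) = -(18 - 49341) = -1*(-49323) = 49323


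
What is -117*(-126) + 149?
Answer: 14891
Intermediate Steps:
-117*(-126) + 149 = 14742 + 149 = 14891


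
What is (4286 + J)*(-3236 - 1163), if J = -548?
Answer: -16443462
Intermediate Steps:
(4286 + J)*(-3236 - 1163) = (4286 - 548)*(-3236 - 1163) = 3738*(-4399) = -16443462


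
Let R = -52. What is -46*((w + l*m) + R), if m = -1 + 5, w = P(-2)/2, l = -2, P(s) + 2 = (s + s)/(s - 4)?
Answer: 8372/3 ≈ 2790.7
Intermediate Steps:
P(s) = -2 + 2*s/(-4 + s) (P(s) = -2 + (s + s)/(s - 4) = -2 + (2*s)/(-4 + s) = -2 + 2*s/(-4 + s))
w = -⅔ (w = (8/(-4 - 2))/2 = (8/(-6))*(½) = (8*(-⅙))*(½) = -4/3*½ = -⅔ ≈ -0.66667)
m = 4
-46*((w + l*m) + R) = -46*((-⅔ - 2*4) - 52) = -46*((-⅔ - 8) - 52) = -46*(-26/3 - 52) = -46*(-182/3) = 8372/3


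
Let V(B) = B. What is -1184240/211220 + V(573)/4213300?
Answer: -249471868147/44496661300 ≈ -5.6065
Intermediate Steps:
-1184240/211220 + V(573)/4213300 = -1184240/211220 + 573/4213300 = -1184240*1/211220 + 573*(1/4213300) = -59212/10561 + 573/4213300 = -249471868147/44496661300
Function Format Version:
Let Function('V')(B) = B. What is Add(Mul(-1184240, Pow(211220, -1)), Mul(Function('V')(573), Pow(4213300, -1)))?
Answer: Rational(-249471868147, 44496661300) ≈ -5.6065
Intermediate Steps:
Add(Mul(-1184240, Pow(211220, -1)), Mul(Function('V')(573), Pow(4213300, -1))) = Add(Mul(-1184240, Pow(211220, -1)), Mul(573, Pow(4213300, -1))) = Add(Mul(-1184240, Rational(1, 211220)), Mul(573, Rational(1, 4213300))) = Add(Rational(-59212, 10561), Rational(573, 4213300)) = Rational(-249471868147, 44496661300)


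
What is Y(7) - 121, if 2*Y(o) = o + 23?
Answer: -106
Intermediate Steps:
Y(o) = 23/2 + o/2 (Y(o) = (o + 23)/2 = (23 + o)/2 = 23/2 + o/2)
Y(7) - 121 = (23/2 + (½)*7) - 121 = (23/2 + 7/2) - 121 = 15 - 121 = -106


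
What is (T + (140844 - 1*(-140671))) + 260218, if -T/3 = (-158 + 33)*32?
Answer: 553733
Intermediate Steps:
T = 12000 (T = -3*(-158 + 33)*32 = -(-375)*32 = -3*(-4000) = 12000)
(T + (140844 - 1*(-140671))) + 260218 = (12000 + (140844 - 1*(-140671))) + 260218 = (12000 + (140844 + 140671)) + 260218 = (12000 + 281515) + 260218 = 293515 + 260218 = 553733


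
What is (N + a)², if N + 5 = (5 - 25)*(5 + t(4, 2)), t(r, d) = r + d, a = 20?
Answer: 42025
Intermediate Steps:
t(r, d) = d + r
N = -225 (N = -5 + (5 - 25)*(5 + (2 + 4)) = -5 - 20*(5 + 6) = -5 - 20*11 = -5 - 220 = -225)
(N + a)² = (-225 + 20)² = (-205)² = 42025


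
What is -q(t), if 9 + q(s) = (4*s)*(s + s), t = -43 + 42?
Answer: 1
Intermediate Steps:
t = -1
q(s) = -9 + 8*s² (q(s) = -9 + (4*s)*(s + s) = -9 + (4*s)*(2*s) = -9 + 8*s²)
-q(t) = -(-9 + 8*(-1)²) = -(-9 + 8*1) = -(-9 + 8) = -1*(-1) = 1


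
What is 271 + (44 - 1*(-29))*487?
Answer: 35822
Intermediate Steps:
271 + (44 - 1*(-29))*487 = 271 + (44 + 29)*487 = 271 + 73*487 = 271 + 35551 = 35822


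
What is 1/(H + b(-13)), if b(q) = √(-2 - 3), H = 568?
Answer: 568/322629 - I*√5/322629 ≈ 0.0017605 - 6.9308e-6*I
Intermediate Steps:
b(q) = I*√5 (b(q) = √(-5) = I*√5)
1/(H + b(-13)) = 1/(568 + I*√5)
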